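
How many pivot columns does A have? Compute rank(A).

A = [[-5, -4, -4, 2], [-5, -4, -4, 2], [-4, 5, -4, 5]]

Row reduction:
R2 <- R2 - (1)*R1:  [ 0  0  0  0 ]
R3 <- R3 - (4/5)*R1:  [    0  41/5  -4/5  17/5 ]
R2 <-> R3   (pivot in column 2 was zero)
[ -5    -4    -4     2 ]
[  0  41/5  -4/5  17/5 ]
[  0     0     0     0 ]
Row echelon form:
[ -5    -4    -4     2 ]
[  0  41/5  -4/5  17/5 ]
[  0     0     0     0 ]
Nonzero rows / pivot columns: 2

rank(A) = 2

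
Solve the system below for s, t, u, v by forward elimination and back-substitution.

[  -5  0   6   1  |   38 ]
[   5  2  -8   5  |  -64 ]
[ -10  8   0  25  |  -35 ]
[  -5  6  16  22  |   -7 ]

(-5, 5, 3, -5)

Forward elimination on [A|b]:
R2 <- R2 - (-1)*R1:  [   0    2   -2    6  -26 ]
R3 <- R3 - (2)*R1:  [    0     8   -12    23  -111 ]
R4 <- R4 - (1)*R1:  [   0    6   10   21  -45 ]
R3 <- R3 - (4)*R2:  [  0   0  -4  -1  -7 ]
R4 <- R4 - (3)*R2:  [  0   0  16   3  33 ]
R4 <- R4 - (-4)*R3:  [  0   0   0  -1   5 ]
Row echelon form:
[ -5  0   6   1  |   38 ]
[  0  2  -2   6  |  -26 ]
[  0  0  -4  -1  |   -7 ]
[  0  0   0  -1  |    5 ]
Back-substitution:
v = (5) / -1 = -5
u = (-7 - (-1)*(-5)) / -4 = 3
t = (-26 - (-2)*(3) - (6)*(-5)) / 2 = 5
s = (38 - (6)*(3) - (1)*(-5)) / -5 = -5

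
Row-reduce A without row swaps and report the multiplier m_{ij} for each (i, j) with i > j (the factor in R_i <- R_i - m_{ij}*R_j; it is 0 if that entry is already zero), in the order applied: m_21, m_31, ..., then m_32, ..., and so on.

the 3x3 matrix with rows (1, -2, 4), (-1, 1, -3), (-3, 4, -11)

Forward elimination:
R2 <- R2 - (-1)*R1:  [  0  -1   1 ]
R3 <- R3 - (-3)*R1:  [  0  -2   1 ]
R3 <- R3 - (2)*R2:  [  0   0  -1 ]
Multipliers (in order of application): m_{21} = -1, m_{31} = -3, m_{32} = 2

multipliers: -1, -3, 2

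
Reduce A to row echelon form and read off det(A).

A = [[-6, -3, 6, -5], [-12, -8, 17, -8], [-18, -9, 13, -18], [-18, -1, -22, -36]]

Forward elimination:
R2 <- R2 - (2)*R1:  [  0  -2   5   2 ]
R3 <- R3 - (3)*R1:  [  0   0  -5  -3 ]
R4 <- R4 - (3)*R1:  [   0    8  -40  -21 ]
R4 <- R4 - (-4)*R2:  [   0    0  -20  -13 ]
R4 <- R4 - (4)*R3:  [  0   0   0  -1 ]
Upper-triangular form:
[ -6  -3   6  -5 ]
[  0  -2   5   2 ]
[  0   0  -5  -3 ]
[  0   0   0  -1 ]
det(A) = (-1)^0 * (-6) * (-2) * (-5) * (-1) = 60  (0 row swaps -> sign +1)

det(A) = 60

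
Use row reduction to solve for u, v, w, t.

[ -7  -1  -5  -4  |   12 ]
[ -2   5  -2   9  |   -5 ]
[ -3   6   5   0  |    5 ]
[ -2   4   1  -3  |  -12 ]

Forward elimination on [A|b]:
R2 <- R2 - (2/7)*R1:  [     0   37/7   -4/7   71/7  -59/7 ]
R3 <- R3 - (3/7)*R1:  [    0  45/7  50/7  12/7  -1/7 ]
R4 <- R4 - (2/7)*R1:  [      0    30/7    17/7   -13/7  -108/7 ]
R3 <- R3 - (45/37)*R2:  [       0        0   290/37  -393/37   374/37 ]
R4 <- R4 - (30/37)*R2:  [       0        0   107/37  -373/37  -318/37 ]
R4 <- R4 - (107/290)*R3:  [         0          0          0  -1787/290  -1787/145 ]
Row echelon form:
[ -7    -1      -5         -4  |         12 ]
[  0  37/7    -4/7       71/7  |      -59/7 ]
[  0     0  290/37    -393/37  |     374/37 ]
[  0     0       0  -1787/290  |  -1787/145 ]
Back-substitution:
t = (-1787/145) / (-1787/290) = 2
w = (374/37 - (-393/37)*(2)) / (290/37) = 4
v = (-59/7 - (-4/7)*(4) - (71/7)*(2)) / (37/7) = -5
u = (12 - (-1)*(-5) - (-5)*(4) - (-4)*(2)) / -7 = -5

(-5, -5, 4, 2)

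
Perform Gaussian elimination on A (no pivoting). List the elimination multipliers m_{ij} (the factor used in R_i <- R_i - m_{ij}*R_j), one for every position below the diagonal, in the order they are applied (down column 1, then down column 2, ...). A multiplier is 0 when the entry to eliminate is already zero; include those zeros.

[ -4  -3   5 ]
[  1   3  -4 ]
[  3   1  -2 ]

multipliers: -1/4, -3/4, -5/9

Forward elimination:
R2 <- R2 - (-1/4)*R1:  [     0    9/4  -11/4 ]
R3 <- R3 - (-3/4)*R1:  [    0  -5/4   7/4 ]
R3 <- R3 - (-5/9)*R2:  [   0    0  2/9 ]
Multipliers (in order of application): m_{21} = -1/4, m_{31} = -3/4, m_{32} = -5/9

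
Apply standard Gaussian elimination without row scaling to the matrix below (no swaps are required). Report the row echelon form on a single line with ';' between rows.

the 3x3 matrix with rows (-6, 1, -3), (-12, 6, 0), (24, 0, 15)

Forward elimination:
R2 <- R2 - (2)*R1:  [ 0  4  6 ]
R3 <- R3 - (-4)*R1:  [ 0  4  3 ]
R3 <- R3 - (1)*R2:  [  0   0  -3 ]
Row echelon form:
[ -6  1  -3 ]
[  0  4   6 ]
[  0  0  -3 ]

REF = [-6 1 -3; 0 4 6; 0 0 -3]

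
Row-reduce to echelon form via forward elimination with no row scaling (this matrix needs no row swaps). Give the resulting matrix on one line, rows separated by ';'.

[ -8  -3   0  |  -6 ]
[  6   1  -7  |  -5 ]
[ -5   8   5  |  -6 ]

REF = [-8 -3 0 -6; 0 -5/4 -7 -19/2; 0 0 -503/10 -773/10]

Forward elimination:
R2 <- R2 - (-3/4)*R1:  [     0   -5/4     -7  -19/2 ]
R3 <- R3 - (5/8)*R1:  [    0  79/8     5  -9/4 ]
R3 <- R3 - (-79/10)*R2:  [       0        0  -503/10  -773/10 ]
Row echelon form:
[ -8    -3        0  |       -6 ]
[  0  -5/4       -7  |    -19/2 ]
[  0     0  -503/10  |  -773/10 ]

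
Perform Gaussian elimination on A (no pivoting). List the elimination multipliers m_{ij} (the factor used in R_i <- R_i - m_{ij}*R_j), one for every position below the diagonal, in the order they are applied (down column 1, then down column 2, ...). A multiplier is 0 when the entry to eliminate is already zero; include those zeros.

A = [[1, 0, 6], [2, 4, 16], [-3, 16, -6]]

Forward elimination:
R2 <- R2 - (2)*R1:  [ 0  4  4 ]
R3 <- R3 - (-3)*R1:  [  0  16  12 ]
R3 <- R3 - (4)*R2:  [  0   0  -4 ]
Multipliers (in order of application): m_{21} = 2, m_{31} = -3, m_{32} = 4

multipliers: 2, -3, 4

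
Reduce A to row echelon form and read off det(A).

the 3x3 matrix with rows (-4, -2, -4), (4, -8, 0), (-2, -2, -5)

det(A) = -104

Forward elimination:
R2 <- R2 - (-1)*R1:  [   0  -10   -4 ]
R3 <- R3 - (1/2)*R1:  [  0  -1  -3 ]
R3 <- R3 - (1/10)*R2:  [     0      0  -13/5 ]
Upper-triangular form:
[ -4   -2     -4 ]
[  0  -10     -4 ]
[  0    0  -13/5 ]
det(A) = (-1)^0 * (-4) * (-10) * (-13/5) = -104  (0 row swaps -> sign +1)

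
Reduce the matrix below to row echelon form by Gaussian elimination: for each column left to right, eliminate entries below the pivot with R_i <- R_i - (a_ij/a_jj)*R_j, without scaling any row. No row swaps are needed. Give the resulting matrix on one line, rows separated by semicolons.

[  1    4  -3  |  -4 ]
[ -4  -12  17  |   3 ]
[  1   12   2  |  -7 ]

Forward elimination:
R2 <- R2 - (-4)*R1:  [   0    4    5  -13 ]
R3 <- R3 - (1)*R1:  [  0   8   5  -3 ]
R3 <- R3 - (2)*R2:  [  0   0  -5  23 ]
Row echelon form:
[ 1  4  -3  |   -4 ]
[ 0  4   5  |  -13 ]
[ 0  0  -5  |   23 ]

REF = [1 4 -3 -4; 0 4 5 -13; 0 0 -5 23]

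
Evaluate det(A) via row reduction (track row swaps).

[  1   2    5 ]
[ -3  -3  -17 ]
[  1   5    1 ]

Forward elimination:
R2 <- R2 - (-3)*R1:  [  0   3  -2 ]
R3 <- R3 - (1)*R1:  [  0   3  -4 ]
R3 <- R3 - (1)*R2:  [  0   0  -2 ]
Upper-triangular form:
[ 1  2   5 ]
[ 0  3  -2 ]
[ 0  0  -2 ]
det(A) = (-1)^0 * (1) * (3) * (-2) = -6  (0 row swaps -> sign +1)

det(A) = -6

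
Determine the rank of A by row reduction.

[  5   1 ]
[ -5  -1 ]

Row reduction:
R2 <- R2 - (-1)*R1:  [ 0  0 ]
Row echelon form:
[ 5  1 ]
[ 0  0 ]
Nonzero rows / pivot columns: 1

rank(A) = 1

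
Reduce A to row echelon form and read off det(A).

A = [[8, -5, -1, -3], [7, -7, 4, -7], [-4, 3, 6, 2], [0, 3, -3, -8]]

det(A) = 1737

Forward elimination:
R2 <- R2 - (7/8)*R1:  [     0  -21/8   39/8  -35/8 ]
R3 <- R3 - (-1/2)*R1:  [    0   1/2  11/2   1/2 ]
R3 <- R3 - (-4/21)*R2:  [    0     0  45/7  -1/3 ]
R4 <- R4 - (-8/7)*R2:  [    0     0  18/7   -13 ]
R4 <- R4 - (2/5)*R3:  [       0        0        0  -193/15 ]
Upper-triangular form:
[ 8     -5    -1       -3 ]
[ 0  -21/8  39/8    -35/8 ]
[ 0      0  45/7     -1/3 ]
[ 0      0     0  -193/15 ]
det(A) = (-1)^0 * (8) * (-21/8) * (45/7) * (-193/15) = 1737  (0 row swaps -> sign +1)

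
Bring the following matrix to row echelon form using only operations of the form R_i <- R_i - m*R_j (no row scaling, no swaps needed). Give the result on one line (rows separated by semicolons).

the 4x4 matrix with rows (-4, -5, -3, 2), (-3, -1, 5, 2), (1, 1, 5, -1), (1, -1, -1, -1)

Forward elimination:
R2 <- R2 - (3/4)*R1:  [    0  11/4  29/4   1/2 ]
R3 <- R3 - (-1/4)*R1:  [    0  -1/4  17/4  -1/2 ]
R4 <- R4 - (-1/4)*R1:  [    0  -9/4  -7/4  -1/2 ]
R3 <- R3 - (-1/11)*R2:  [     0      0  54/11  -5/11 ]
R4 <- R4 - (-9/11)*R2:  [     0      0  46/11  -1/11 ]
R4 <- R4 - (23/27)*R3:  [    0     0     0  8/27 ]
Row echelon form:
[ -4    -5     -3      2 ]
[  0  11/4   29/4    1/2 ]
[  0     0  54/11  -5/11 ]
[  0     0      0   8/27 ]

REF = [-4 -5 -3 2; 0 11/4 29/4 1/2; 0 0 54/11 -5/11; 0 0 0 8/27]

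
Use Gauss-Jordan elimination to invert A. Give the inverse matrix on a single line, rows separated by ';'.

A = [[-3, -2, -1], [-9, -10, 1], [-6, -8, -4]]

Gauss-Jordan on [A | I]:
R1 <- (1/-3)*R1:  [    1   2/3   1/3  |  -1/3     0     0 ]
R2 <- R2 - (-9)*R1:  [  0  -4   4  |  -3   1   0 ]
R3 <- R3 - (-6)*R1:  [  0  -4  -2  |  -2   0   1 ]
R2 <- (1/-4)*R2:  [    0     1    -1  |   3/4  -1/4     0 ]
R1 <- R1 - (2/3)*R2:  [    1     0     1  |  -5/6   1/6     0 ]
R3 <- R3 - (-4)*R2:  [  0   0  -6  |   1  -1   1 ]
R3 <- (1/-6)*R3:  [    0     0     1  |  -1/6   1/6  -1/6 ]
R1 <- R1 - (1)*R3:  [    1     0     0  |  -2/3     0   1/6 ]
R2 <- R2 - (-1)*R3:  [     0      1      0  |   7/12  -1/12   -1/6 ]
Right block of [I | A^{-1}] is the inverse:
[ -2/3      0   1/6 ]
[ 7/12  -1/12  -1/6 ]
[ -1/6    1/6  -1/6 ]

inverse = [-2/3 0 1/6; 7/12 -1/12 -1/6; -1/6 1/6 -1/6]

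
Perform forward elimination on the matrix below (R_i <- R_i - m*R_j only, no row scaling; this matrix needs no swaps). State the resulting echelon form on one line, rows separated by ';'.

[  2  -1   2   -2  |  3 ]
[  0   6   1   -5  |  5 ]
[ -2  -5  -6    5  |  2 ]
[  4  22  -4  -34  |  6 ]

Forward elimination:
R3 <- R3 - (-1)*R1:  [  0  -6  -4   3   5 ]
R4 <- R4 - (2)*R1:  [   0   24   -8  -30    0 ]
R3 <- R3 - (-1)*R2:  [  0   0  -3  -2  10 ]
R4 <- R4 - (4)*R2:  [   0    0  -12  -10  -20 ]
R4 <- R4 - (4)*R3:  [   0    0    0   -2  -60 ]
Row echelon form:
[ 2  -1   2  -2  |    3 ]
[ 0   6   1  -5  |    5 ]
[ 0   0  -3  -2  |   10 ]
[ 0   0   0  -2  |  -60 ]

REF = [2 -1 2 -2 3; 0 6 1 -5 5; 0 0 -3 -2 10; 0 0 0 -2 -60]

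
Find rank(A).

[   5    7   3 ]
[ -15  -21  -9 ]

rank(A) = 1

Row reduction:
R2 <- R2 - (-3)*R1:  [ 0  0  0 ]
Row echelon form:
[ 5  7  3 ]
[ 0  0  0 ]
Nonzero rows / pivot columns: 1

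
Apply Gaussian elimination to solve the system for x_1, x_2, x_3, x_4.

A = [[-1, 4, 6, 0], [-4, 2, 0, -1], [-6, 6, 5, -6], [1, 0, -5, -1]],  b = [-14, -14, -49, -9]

Forward elimination on [A|b]:
R2 <- R2 - (4)*R1:  [   0  -14  -24   -1   42 ]
R3 <- R3 - (6)*R1:  [   0  -18  -31   -6   35 ]
R4 <- R4 - (-1)*R1:  [   0    4    1   -1  -23 ]
R3 <- R3 - (9/7)*R2:  [     0      0   -1/7  -33/7    -19 ]
R4 <- R4 - (-2/7)*R2:  [     0      0  -41/7   -9/7    -11 ]
R4 <- R4 - (41)*R3:  [   0    0    0  192  768 ]
Row echelon form:
[ -1    4     6      0  |  -14 ]
[  0  -14   -24     -1  |   42 ]
[  0    0  -1/7  -33/7  |  -19 ]
[  0    0     0    192  |  768 ]
Back-substitution:
x_4 = (768) / 192 = 4
x_3 = (-19 - (-33/7)*(4)) / (-1/7) = 1
x_2 = (42 - (-24)*(1) - (-1)*(4)) / -14 = -5
x_1 = (-14 - (4)*(-5) - (6)*(1)) / -1 = 0

(0, -5, 1, 4)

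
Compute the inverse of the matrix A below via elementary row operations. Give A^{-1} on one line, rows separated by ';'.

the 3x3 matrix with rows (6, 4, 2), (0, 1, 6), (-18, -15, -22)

Gauss-Jordan on [A | I]:
R1 <- (1/6)*R1:  [   1  2/3  1/3  |  1/6    0    0 ]
R3 <- R3 - (-18)*R1:  [   0   -3  -16  |    3    0    1 ]
R1 <- R1 - (2/3)*R2:  [     1      0  -11/3  |    1/6   -2/3      0 ]
R3 <- R3 - (-3)*R2:  [ 0  0  2  |  3  3  1 ]
R3 <- (1/2)*R3:  [   0    0    1  |  3/2  3/2  1/2 ]
R1 <- R1 - (-11/3)*R3:  [    1     0     0  |  17/3  29/6  11/6 ]
R2 <- R2 - (6)*R3:  [  0   1   0  |  -9  -8  -3 ]
Right block of [I | A^{-1}] is the inverse:
[ 17/3  29/6  11/6 ]
[   -9    -8    -3 ]
[  3/2   3/2   1/2 ]

inverse = [17/3 29/6 11/6; -9 -8 -3; 3/2 3/2 1/2]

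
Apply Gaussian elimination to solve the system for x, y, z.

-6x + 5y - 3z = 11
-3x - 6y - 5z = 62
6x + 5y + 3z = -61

Forward elimination on [A|b]:
R2 <- R2 - (1/2)*R1:  [     0  -17/2   -7/2  113/2 ]
R3 <- R3 - (-1)*R1:  [   0   10    0  -50 ]
R3 <- R3 - (-20/17)*R2:  [      0       0  -70/17  280/17 ]
Row echelon form:
[ -6      5      -3  |      11 ]
[  0  -17/2    -7/2  |   113/2 ]
[  0      0  -70/17  |  280/17 ]
Back-substitution:
z = (280/17) / (-70/17) = -4
y = (113/2 - (-7/2)*(-4)) / (-17/2) = -5
x = (11 - (5)*(-5) - (-3)*(-4)) / -6 = -4

(-4, -5, -4)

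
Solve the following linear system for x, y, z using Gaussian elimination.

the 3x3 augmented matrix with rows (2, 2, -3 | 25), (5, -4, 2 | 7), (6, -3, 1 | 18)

(5, 3, -3)

Forward elimination on [A|b]:
R2 <- R2 - (5/2)*R1:  [      0      -9    19/2  -111/2 ]
R3 <- R3 - (3)*R1:  [   0   -9   10  -57 ]
R3 <- R3 - (1)*R2:  [    0     0   1/2  -3/2 ]
Row echelon form:
[ 2   2    -3  |      25 ]
[ 0  -9  19/2  |  -111/2 ]
[ 0   0   1/2  |    -3/2 ]
Back-substitution:
z = (-3/2) / (1/2) = -3
y = (-111/2 - (19/2)*(-3)) / -9 = 3
x = (25 - (2)*(3) - (-3)*(-3)) / 2 = 5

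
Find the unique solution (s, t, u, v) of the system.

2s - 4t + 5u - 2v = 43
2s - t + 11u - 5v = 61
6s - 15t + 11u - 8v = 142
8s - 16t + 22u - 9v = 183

(-1, -5, 3, -5)

Forward elimination on [A|b]:
R2 <- R2 - (1)*R1:  [  0   3   6  -3  18 ]
R3 <- R3 - (3)*R1:  [  0  -3  -4  -2  13 ]
R4 <- R4 - (4)*R1:  [  0   0   2  -1  11 ]
R3 <- R3 - (-1)*R2:  [  0   0   2  -5  31 ]
R4 <- R4 - (1)*R3:  [   0    0    0    4  -20 ]
Row echelon form:
[ 2  -4  5  -2  |   43 ]
[ 0   3  6  -3  |   18 ]
[ 0   0  2  -5  |   31 ]
[ 0   0  0   4  |  -20 ]
Back-substitution:
v = (-20) / 4 = -5
u = (31 - (-5)*(-5)) / 2 = 3
t = (18 - (6)*(3) - (-3)*(-5)) / 3 = -5
s = (43 - (-4)*(-5) - (5)*(3) - (-2)*(-5)) / 2 = -1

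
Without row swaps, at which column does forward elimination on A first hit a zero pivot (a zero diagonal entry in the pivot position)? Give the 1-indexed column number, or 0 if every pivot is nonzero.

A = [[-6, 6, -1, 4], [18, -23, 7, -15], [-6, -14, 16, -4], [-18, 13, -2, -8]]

Naive forward elimination:
R2 <- R2 - (-3)*R1:  [  0  -5   4  -3 ]
R3 <- R3 - (1)*R1:  [   0  -20   17   -8 ]
R4 <- R4 - (3)*R1:  [   0   -5    1  -20 ]
R3 <- R3 - (4)*R2:  [ 0  0  1  4 ]
R4 <- R4 - (1)*R2:  [   0    0   -3  -17 ]
R4 <- R4 - (-3)*R3:  [  0   0   0  -5 ]
All pivots nonzero; naive elimination completes without hitting a zero pivot.

first zero-pivot column = 0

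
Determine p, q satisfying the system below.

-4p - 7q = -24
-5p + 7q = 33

Forward elimination on [A|b]:
R2 <- R2 - (5/4)*R1:  [    0  63/4    63 ]
Row echelon form:
[ -4    -7  |  -24 ]
[  0  63/4  |   63 ]
Back-substitution:
q = (63) / (63/4) = 4
p = (-24 - (-7)*(4)) / -4 = -1

(-1, 4)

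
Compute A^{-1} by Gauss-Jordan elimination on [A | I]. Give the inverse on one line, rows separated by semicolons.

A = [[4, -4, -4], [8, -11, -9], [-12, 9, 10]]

inverse = [-29/12 1/3 -2/3; 7/3 -2/3 1/3; -5 1 -1]

Gauss-Jordan on [A | I]:
R1 <- (1/4)*R1:  [   1   -1   -1  |  1/4    0    0 ]
R2 <- R2 - (8)*R1:  [  0  -3  -1  |  -2   1   0 ]
R3 <- R3 - (-12)*R1:  [  0  -3  -2  |   3   0   1 ]
R2 <- (1/-3)*R2:  [    0     1   1/3  |   2/3  -1/3     0 ]
R1 <- R1 - (-1)*R2:  [     1      0   -2/3  |  11/12   -1/3      0 ]
R3 <- R3 - (-3)*R2:  [  0   0  -1  |   5  -1   1 ]
R3 <- (1/-1)*R3:  [  0   0   1  |  -5   1  -1 ]
R1 <- R1 - (-2/3)*R3:  [      1       0       0  |  -29/12     1/3    -2/3 ]
R2 <- R2 - (1/3)*R3:  [    0     1     0  |   7/3  -2/3   1/3 ]
Right block of [I | A^{-1}] is the inverse:
[ -29/12   1/3  -2/3 ]
[    7/3  -2/3   1/3 ]
[     -5     1    -1 ]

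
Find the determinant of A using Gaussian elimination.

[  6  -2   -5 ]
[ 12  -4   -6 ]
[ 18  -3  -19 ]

Forward elimination:
R2 <- R2 - (2)*R1:  [ 0  0  4 ]
R3 <- R3 - (3)*R1:  [  0   3  -4 ]
R2 <-> R3   (pivot in column 2 was zero)
[ 6  -2  -5 ]
[ 0   3  -4 ]
[ 0   0   4 ]
Upper-triangular form:
[ 6  -2  -5 ]
[ 0   3  -4 ]
[ 0   0   4 ]
det(A) = (-1)^1 * (6) * (3) * (4) = -72  (1 row swap -> sign -1)

det(A) = -72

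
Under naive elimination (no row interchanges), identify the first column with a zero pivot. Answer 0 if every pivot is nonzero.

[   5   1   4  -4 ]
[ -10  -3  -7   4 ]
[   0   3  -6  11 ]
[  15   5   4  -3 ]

first zero-pivot column = 0

Naive forward elimination:
R2 <- R2 - (-2)*R1:  [  0  -1   1  -4 ]
R4 <- R4 - (3)*R1:  [  0   2  -8   9 ]
R3 <- R3 - (-3)*R2:  [  0   0  -3  -1 ]
R4 <- R4 - (-2)*R2:  [  0   0  -6   1 ]
R4 <- R4 - (2)*R3:  [ 0  0  0  3 ]
All pivots nonzero; naive elimination completes without hitting a zero pivot.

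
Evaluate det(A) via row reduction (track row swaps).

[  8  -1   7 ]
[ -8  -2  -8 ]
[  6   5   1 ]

Forward elimination:
R2 <- R2 - (-1)*R1:  [  0  -3  -1 ]
R3 <- R3 - (3/4)*R1:  [     0   23/4  -17/4 ]
R3 <- R3 - (-23/12)*R2:  [     0      0  -37/6 ]
Upper-triangular form:
[ 8  -1      7 ]
[ 0  -3     -1 ]
[ 0   0  -37/6 ]
det(A) = (-1)^0 * (8) * (-3) * (-37/6) = 148  (0 row swaps -> sign +1)

det(A) = 148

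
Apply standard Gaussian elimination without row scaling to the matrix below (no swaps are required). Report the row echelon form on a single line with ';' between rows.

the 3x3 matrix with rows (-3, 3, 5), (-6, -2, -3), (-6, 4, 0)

Forward elimination:
R2 <- R2 - (2)*R1:  [   0   -8  -13 ]
R3 <- R3 - (2)*R1:  [   0   -2  -10 ]
R3 <- R3 - (1/4)*R2:  [     0      0  -27/4 ]
Row echelon form:
[ -3   3      5 ]
[  0  -8    -13 ]
[  0   0  -27/4 ]

REF = [-3 3 5; 0 -8 -13; 0 0 -27/4]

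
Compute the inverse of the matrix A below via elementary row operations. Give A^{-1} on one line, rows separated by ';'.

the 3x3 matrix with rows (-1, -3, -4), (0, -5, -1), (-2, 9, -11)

inverse = [-32/15 23/10 17/30; -1/15 -1/10 1/30; 1/3 -1/2 -1/6]

Gauss-Jordan on [A | I]:
R1 <- (1/-1)*R1:  [  1   3   4  |  -1   0   0 ]
R3 <- R3 - (-2)*R1:  [  0  15  -3  |  -2   0   1 ]
R2 <- (1/-5)*R2:  [    0     1   1/5  |     0  -1/5     0 ]
R1 <- R1 - (3)*R2:  [    1     0  17/5  |    -1   3/5     0 ]
R3 <- R3 - (15)*R2:  [  0   0  -6  |  -2   3   1 ]
R3 <- (1/-6)*R3:  [    0     0     1  |   1/3  -1/2  -1/6 ]
R1 <- R1 - (17/5)*R3:  [      1       0       0  |  -32/15   23/10   17/30 ]
R2 <- R2 - (1/5)*R3:  [     0      1      0  |  -1/15  -1/10   1/30 ]
Right block of [I | A^{-1}] is the inverse:
[ -32/15  23/10  17/30 ]
[  -1/15  -1/10   1/30 ]
[    1/3   -1/2   -1/6 ]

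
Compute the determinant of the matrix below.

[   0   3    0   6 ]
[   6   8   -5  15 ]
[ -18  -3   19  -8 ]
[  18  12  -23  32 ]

Forward elimination:
R1 <-> R2   (pivot in column 1 was zero)
[   6   8   -5  15 ]
[   0   3    0   6 ]
[ -18  -3   19  -8 ]
[  18  12  -23  32 ]
R3 <- R3 - (-3)*R1:  [  0  21   4  37 ]
R4 <- R4 - (3)*R1:  [   0  -12   -8  -13 ]
R3 <- R3 - (7)*R2:  [  0   0   4  -5 ]
R4 <- R4 - (-4)*R2:  [  0   0  -8  11 ]
R4 <- R4 - (-2)*R3:  [ 0  0  0  1 ]
Upper-triangular form:
[ 6  8  -5  15 ]
[ 0  3   0   6 ]
[ 0  0   4  -5 ]
[ 0  0   0   1 ]
det(A) = (-1)^1 * (6) * (3) * (4) * (1) = -72  (1 row swap -> sign -1)

det(A) = -72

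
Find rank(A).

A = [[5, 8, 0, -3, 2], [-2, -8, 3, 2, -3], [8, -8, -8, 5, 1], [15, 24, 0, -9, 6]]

rank(A) = 3

Row reduction:
R2 <- R2 - (-2/5)*R1:  [     0  -24/5      3    4/5  -11/5 ]
R3 <- R3 - (8/5)*R1:  [      0  -104/5      -8    49/5   -11/5 ]
R4 <- R4 - (3)*R1:  [ 0  0  0  0  0 ]
R3 <- R3 - (13/3)*R2:  [    0     0   -21  19/3  22/3 ]
Row echelon form:
[ 5      8    0    -3      2 ]
[ 0  -24/5    3   4/5  -11/5 ]
[ 0      0  -21  19/3   22/3 ]
[ 0      0    0     0      0 ]
Nonzero rows / pivot columns: 3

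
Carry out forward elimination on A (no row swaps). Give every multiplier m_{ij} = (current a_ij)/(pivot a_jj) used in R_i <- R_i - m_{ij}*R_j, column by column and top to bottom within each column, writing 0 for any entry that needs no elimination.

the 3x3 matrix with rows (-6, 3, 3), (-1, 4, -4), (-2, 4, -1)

Forward elimination:
R2 <- R2 - (1/6)*R1:  [    0   7/2  -9/2 ]
R3 <- R3 - (1/3)*R1:  [  0   3  -2 ]
R3 <- R3 - (6/7)*R2:  [    0     0  13/7 ]
Multipliers (in order of application): m_{21} = 1/6, m_{31} = 1/3, m_{32} = 6/7

multipliers: 1/6, 1/3, 6/7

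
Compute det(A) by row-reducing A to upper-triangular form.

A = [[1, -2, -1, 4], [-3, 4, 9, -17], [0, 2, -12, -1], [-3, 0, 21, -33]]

det(A) = -72

Forward elimination:
R2 <- R2 - (-3)*R1:  [  0  -2   6  -5 ]
R4 <- R4 - (-3)*R1:  [   0   -6   18  -21 ]
R3 <- R3 - (-1)*R2:  [  0   0  -6  -6 ]
R4 <- R4 - (3)*R2:  [  0   0   0  -6 ]
Upper-triangular form:
[ 1  -2  -1   4 ]
[ 0  -2   6  -5 ]
[ 0   0  -6  -6 ]
[ 0   0   0  -6 ]
det(A) = (-1)^0 * (1) * (-2) * (-6) * (-6) = -72  (0 row swaps -> sign +1)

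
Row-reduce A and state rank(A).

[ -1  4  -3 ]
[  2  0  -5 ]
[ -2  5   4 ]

Row reduction:
R2 <- R2 - (-2)*R1:  [   0    8  -11 ]
R3 <- R3 - (2)*R1:  [  0  -3  10 ]
R3 <- R3 - (-3/8)*R2:  [    0     0  47/8 ]
Row echelon form:
[ -1  4    -3 ]
[  0  8   -11 ]
[  0  0  47/8 ]
Nonzero rows / pivot columns: 3

rank(A) = 3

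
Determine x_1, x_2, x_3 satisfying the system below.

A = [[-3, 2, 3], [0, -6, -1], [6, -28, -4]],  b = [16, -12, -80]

Forward elimination on [A|b]:
R3 <- R3 - (-2)*R1:  [   0  -24    2  -48 ]
R3 <- R3 - (4)*R2:  [ 0  0  6  0 ]
Row echelon form:
[ -3   2   3  |   16 ]
[  0  -6  -1  |  -12 ]
[  0   0   6  |    0 ]
Back-substitution:
x_3 = (0) / 6 = 0
x_2 = (-12 - (-1)*(0)) / -6 = 2
x_1 = (16 - (2)*(2) - (3)*(0)) / -3 = -4

(-4, 2, 0)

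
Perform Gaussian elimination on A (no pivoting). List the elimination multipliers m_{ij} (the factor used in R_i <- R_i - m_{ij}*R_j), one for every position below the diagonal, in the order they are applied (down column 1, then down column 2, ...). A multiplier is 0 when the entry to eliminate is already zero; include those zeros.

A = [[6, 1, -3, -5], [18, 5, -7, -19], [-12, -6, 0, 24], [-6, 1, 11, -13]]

multipliers: 3, -2, -1, -2, 1, -3

Forward elimination:
R2 <- R2 - (3)*R1:  [  0   2   2  -4 ]
R3 <- R3 - (-2)*R1:  [  0  -4  -6  14 ]
R4 <- R4 - (-1)*R1:  [   0    2    8  -18 ]
R3 <- R3 - (-2)*R2:  [  0   0  -2   6 ]
R4 <- R4 - (1)*R2:  [   0    0    6  -14 ]
R4 <- R4 - (-3)*R3:  [ 0  0  0  4 ]
Multipliers (in order of application): m_{21} = 3, m_{31} = -2, m_{41} = -1, m_{32} = -2, m_{42} = 1, m_{43} = -3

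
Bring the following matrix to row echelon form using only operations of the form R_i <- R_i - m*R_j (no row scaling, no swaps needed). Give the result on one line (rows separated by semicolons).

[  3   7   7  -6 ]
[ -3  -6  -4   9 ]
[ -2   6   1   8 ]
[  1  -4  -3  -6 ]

REF = [3 7 7 -6; 0 1 3 3; 0 0 -79/3 -28; 0 0 0 37/79]

Forward elimination:
R2 <- R2 - (-1)*R1:  [ 0  1  3  3 ]
R3 <- R3 - (-2/3)*R1:  [    0  32/3  17/3     4 ]
R4 <- R4 - (1/3)*R1:  [     0  -19/3  -16/3     -4 ]
R3 <- R3 - (32/3)*R2:  [     0      0  -79/3    -28 ]
R4 <- R4 - (-19/3)*R2:  [    0     0  41/3    15 ]
R4 <- R4 - (-41/79)*R3:  [     0      0      0  37/79 ]
Row echelon form:
[ 3  7      7     -6 ]
[ 0  1      3      3 ]
[ 0  0  -79/3    -28 ]
[ 0  0      0  37/79 ]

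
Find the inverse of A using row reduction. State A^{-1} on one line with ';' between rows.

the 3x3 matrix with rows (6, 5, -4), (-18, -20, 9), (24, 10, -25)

inverse = [41/9 17/18 -7/18; -13/5 -3/5 1/5; 10/3 2/3 -1/3]

Gauss-Jordan on [A | I]:
R1 <- (1/6)*R1:  [    1   5/6  -2/3  |   1/6     0     0 ]
R2 <- R2 - (-18)*R1:  [  0  -5  -3  |   3   1   0 ]
R3 <- R3 - (24)*R1:  [   0  -10   -9  |   -4    0    1 ]
R2 <- (1/-5)*R2:  [    0     1   3/5  |  -3/5  -1/5     0 ]
R1 <- R1 - (5/6)*R2:  [    1     0  -7/6  |   2/3   1/6     0 ]
R3 <- R3 - (-10)*R2:  [   0    0   -3  |  -10   -2    1 ]
R3 <- (1/-3)*R3:  [    0     0     1  |  10/3   2/3  -1/3 ]
R1 <- R1 - (-7/6)*R3:  [     1      0      0  |   41/9  17/18  -7/18 ]
R2 <- R2 - (3/5)*R3:  [     0      1      0  |  -13/5   -3/5    1/5 ]
Right block of [I | A^{-1}] is the inverse:
[  41/9  17/18  -7/18 ]
[ -13/5   -3/5    1/5 ]
[  10/3    2/3   -1/3 ]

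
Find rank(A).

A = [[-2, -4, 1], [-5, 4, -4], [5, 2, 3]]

Row reduction:
R2 <- R2 - (5/2)*R1:  [     0     14  -13/2 ]
R3 <- R3 - (-5/2)*R1:  [    0    -8  11/2 ]
R3 <- R3 - (-4/7)*R2:  [     0      0  25/14 ]
Row echelon form:
[ -2  -4      1 ]
[  0  14  -13/2 ]
[  0   0  25/14 ]
Nonzero rows / pivot columns: 3

rank(A) = 3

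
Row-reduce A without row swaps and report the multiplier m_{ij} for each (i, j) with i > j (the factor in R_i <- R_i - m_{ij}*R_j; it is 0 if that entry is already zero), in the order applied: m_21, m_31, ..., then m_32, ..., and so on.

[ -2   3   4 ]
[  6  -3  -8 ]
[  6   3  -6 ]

multipliers: -3, -3, 2

Forward elimination:
R2 <- R2 - (-3)*R1:  [ 0  6  4 ]
R3 <- R3 - (-3)*R1:  [  0  12   6 ]
R3 <- R3 - (2)*R2:  [  0   0  -2 ]
Multipliers (in order of application): m_{21} = -3, m_{31} = -3, m_{32} = 2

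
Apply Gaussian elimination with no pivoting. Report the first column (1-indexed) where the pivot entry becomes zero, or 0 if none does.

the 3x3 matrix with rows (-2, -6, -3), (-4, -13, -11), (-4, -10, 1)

first zero-pivot column = 0

Naive forward elimination:
R2 <- R2 - (2)*R1:  [  0  -1  -5 ]
R3 <- R3 - (2)*R1:  [ 0  2  7 ]
R3 <- R3 - (-2)*R2:  [  0   0  -3 ]
All pivots nonzero; naive elimination completes without hitting a zero pivot.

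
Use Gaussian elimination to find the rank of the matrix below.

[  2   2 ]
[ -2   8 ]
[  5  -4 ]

Row reduction:
R2 <- R2 - (-1)*R1:  [  0  10 ]
R3 <- R3 - (5/2)*R1:  [  0  -9 ]
R3 <- R3 - (-9/10)*R2:  [ 0  0 ]
Row echelon form:
[ 2   2 ]
[ 0  10 ]
[ 0   0 ]
Nonzero rows / pivot columns: 2

rank(A) = 2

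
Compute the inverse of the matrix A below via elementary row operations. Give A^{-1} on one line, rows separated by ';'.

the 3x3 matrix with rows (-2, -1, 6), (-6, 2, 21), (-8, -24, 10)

Gauss-Jordan on [A | I]:
R1 <- (1/-2)*R1:  [    1   1/2    -3  |  -1/2     0     0 ]
R2 <- R2 - (-6)*R1:  [  0   5   3  |  -3   1   0 ]
R3 <- R3 - (-8)*R1:  [   0  -20  -14  |   -4    0    1 ]
R2 <- (1/5)*R2:  [    0     1   3/5  |  -3/5   1/5     0 ]
R1 <- R1 - (1/2)*R2:  [      1       0  -33/10  |    -1/5   -1/10       0 ]
R3 <- R3 - (-20)*R2:  [   0    0   -2  |  -16    4    1 ]
R3 <- (1/-2)*R3:  [    0     0     1  |     8    -2  -1/2 ]
R1 <- R1 - (-33/10)*R3:  [      1       0       0  |   131/5  -67/10  -33/20 ]
R2 <- R2 - (3/5)*R3:  [     0      1      0  |  -27/5    7/5   3/10 ]
Right block of [I | A^{-1}] is the inverse:
[ 131/5  -67/10  -33/20 ]
[ -27/5     7/5    3/10 ]
[     8      -2    -1/2 ]

inverse = [131/5 -67/10 -33/20; -27/5 7/5 3/10; 8 -2 -1/2]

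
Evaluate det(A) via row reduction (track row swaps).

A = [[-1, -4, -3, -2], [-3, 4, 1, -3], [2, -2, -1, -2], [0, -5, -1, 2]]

Forward elimination:
R2 <- R2 - (3)*R1:  [  0  16  10   3 ]
R3 <- R3 - (-2)*R1:  [   0  -10   -7   -6 ]
R3 <- R3 - (-5/8)*R2:  [     0      0   -3/4  -33/8 ]
R4 <- R4 - (-5/16)*R2:  [     0      0   17/8  47/16 ]
R4 <- R4 - (-17/6)*R3:  [     0      0      0  -35/4 ]
Upper-triangular form:
[ -1  -4    -3     -2 ]
[  0  16    10      3 ]
[  0   0  -3/4  -33/8 ]
[  0   0     0  -35/4 ]
det(A) = (-1)^0 * (-1) * (16) * (-3/4) * (-35/4) = -105  (0 row swaps -> sign +1)

det(A) = -105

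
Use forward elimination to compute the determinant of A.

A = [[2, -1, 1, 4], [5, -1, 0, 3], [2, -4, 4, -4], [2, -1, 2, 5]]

Forward elimination:
R2 <- R2 - (5/2)*R1:  [    0   3/2  -5/2    -7 ]
R3 <- R3 - (1)*R1:  [  0  -3   3  -8 ]
R4 <- R4 - (1)*R1:  [ 0  0  1  1 ]
R3 <- R3 - (-2)*R2:  [   0    0   -2  -22 ]
R4 <- R4 - (-1/2)*R3:  [   0    0    0  -10 ]
Upper-triangular form:
[ 2   -1     1    4 ]
[ 0  3/2  -5/2   -7 ]
[ 0    0    -2  -22 ]
[ 0    0     0  -10 ]
det(A) = (-1)^0 * (2) * (3/2) * (-2) * (-10) = 60  (0 row swaps -> sign +1)

det(A) = 60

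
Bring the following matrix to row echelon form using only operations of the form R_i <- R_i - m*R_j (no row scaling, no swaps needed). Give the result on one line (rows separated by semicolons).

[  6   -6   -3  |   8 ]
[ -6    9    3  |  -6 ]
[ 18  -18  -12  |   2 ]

Forward elimination:
R2 <- R2 - (-1)*R1:  [ 0  3  0  2 ]
R3 <- R3 - (3)*R1:  [   0    0   -3  -22 ]
Row echelon form:
[ 6  -6  -3  |    8 ]
[ 0   3   0  |    2 ]
[ 0   0  -3  |  -22 ]

REF = [6 -6 -3 8; 0 3 0 2; 0 0 -3 -22]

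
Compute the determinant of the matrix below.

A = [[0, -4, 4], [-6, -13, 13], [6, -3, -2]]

Forward elimination:
R1 <-> R2   (pivot in column 1 was zero)
[ -6  -13  13 ]
[  0   -4   4 ]
[  6   -3  -2 ]
R3 <- R3 - (-1)*R1:  [   0  -16   11 ]
R3 <- R3 - (4)*R2:  [  0   0  -5 ]
Upper-triangular form:
[ -6  -13  13 ]
[  0   -4   4 ]
[  0    0  -5 ]
det(A) = (-1)^1 * (-6) * (-4) * (-5) = 120  (1 row swap -> sign -1)

det(A) = 120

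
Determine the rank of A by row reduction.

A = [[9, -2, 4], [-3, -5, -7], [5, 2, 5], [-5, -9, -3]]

rank(A) = 3

Row reduction:
R2 <- R2 - (-1/3)*R1:  [     0  -17/3  -17/3 ]
R3 <- R3 - (5/9)*R1:  [    0  28/9  25/9 ]
R4 <- R4 - (-5/9)*R1:  [     0  -91/9   -7/9 ]
R3 <- R3 - (-28/51)*R2:  [    0     0  -1/3 ]
R4 <- R4 - (91/51)*R2:  [    0     0  28/3 ]
R4 <- R4 - (-28)*R3:  [ 0  0  0 ]
Row echelon form:
[ 9     -2      4 ]
[ 0  -17/3  -17/3 ]
[ 0      0   -1/3 ]
[ 0      0      0 ]
Nonzero rows / pivot columns: 3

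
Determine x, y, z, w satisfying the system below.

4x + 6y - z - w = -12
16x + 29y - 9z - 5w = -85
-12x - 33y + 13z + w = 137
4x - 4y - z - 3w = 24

Forward elimination on [A|b]:
R2 <- R2 - (4)*R1:  [   0    5   -5   -1  -37 ]
R3 <- R3 - (-3)*R1:  [   0  -15   10   -2  101 ]
R4 <- R4 - (1)*R1:  [   0  -10    0   -2   36 ]
R3 <- R3 - (-3)*R2:  [   0    0   -5   -5  -10 ]
R4 <- R4 - (-2)*R2:  [   0    0  -10   -4  -38 ]
R4 <- R4 - (2)*R3:  [   0    0    0    6  -18 ]
Row echelon form:
[ 4  6  -1  -1  |  -12 ]
[ 0  5  -5  -1  |  -37 ]
[ 0  0  -5  -5  |  -10 ]
[ 0  0   0   6  |  -18 ]
Back-substitution:
w = (-18) / 6 = -3
z = (-10 - (-5)*(-3)) / -5 = 5
y = (-37 - (-5)*(5) - (-1)*(-3)) / 5 = -3
x = (-12 - (6)*(-3) - (-1)*(5) - (-1)*(-3)) / 4 = 2

(2, -3, 5, -3)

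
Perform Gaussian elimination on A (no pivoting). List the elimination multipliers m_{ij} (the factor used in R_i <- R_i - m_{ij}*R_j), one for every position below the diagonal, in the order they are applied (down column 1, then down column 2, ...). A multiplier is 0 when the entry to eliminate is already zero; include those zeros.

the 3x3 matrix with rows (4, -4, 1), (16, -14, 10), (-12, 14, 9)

Forward elimination:
R2 <- R2 - (4)*R1:  [ 0  2  6 ]
R3 <- R3 - (-3)*R1:  [  0   2  12 ]
R3 <- R3 - (1)*R2:  [ 0  0  6 ]
Multipliers (in order of application): m_{21} = 4, m_{31} = -3, m_{32} = 1

multipliers: 4, -3, 1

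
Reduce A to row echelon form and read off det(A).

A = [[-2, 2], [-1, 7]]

det(A) = -12

Forward elimination:
R2 <- R2 - (1/2)*R1:  [ 0  6 ]
Upper-triangular form:
[ -2  2 ]
[  0  6 ]
det(A) = (-1)^0 * (-2) * (6) = -12  (0 row swaps -> sign +1)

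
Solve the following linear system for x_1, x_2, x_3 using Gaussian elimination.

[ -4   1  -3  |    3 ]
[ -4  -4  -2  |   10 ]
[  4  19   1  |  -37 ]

(1, -2, -3)

Forward elimination on [A|b]:
R2 <- R2 - (1)*R1:  [  0  -5   1   7 ]
R3 <- R3 - (-1)*R1:  [   0   20   -2  -34 ]
R3 <- R3 - (-4)*R2:  [  0   0   2  -6 ]
Row echelon form:
[ -4   1  -3  |   3 ]
[  0  -5   1  |   7 ]
[  0   0   2  |  -6 ]
Back-substitution:
x_3 = (-6) / 2 = -3
x_2 = (7 - (1)*(-3)) / -5 = -2
x_1 = (3 - (1)*(-2) - (-3)*(-3)) / -4 = 1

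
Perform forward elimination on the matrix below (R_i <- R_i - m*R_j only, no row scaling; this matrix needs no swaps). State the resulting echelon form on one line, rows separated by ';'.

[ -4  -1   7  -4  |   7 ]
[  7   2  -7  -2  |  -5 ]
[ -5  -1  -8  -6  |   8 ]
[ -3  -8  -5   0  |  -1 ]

REF = [-4 -1 7 -4 7; 0 1/4 21/4 -9 29/4; 0 0 -22 8 -8; 0 0 0 -2270/11 1676/11]

Forward elimination:
R2 <- R2 - (-7/4)*R1:  [    0   1/4  21/4    -9  29/4 ]
R3 <- R3 - (5/4)*R1:  [     0    1/4  -67/4     -1   -3/4 ]
R4 <- R4 - (3/4)*R1:  [     0  -29/4  -41/4      3  -25/4 ]
R3 <- R3 - (1)*R2:  [   0    0  -22    8   -8 ]
R4 <- R4 - (-29)*R2:  [    0     0   142  -258   204 ]
R4 <- R4 - (-71/11)*R3:  [        0         0         0  -2270/11   1676/11 ]
Row echelon form:
[ -4   -1     7        -4  |        7 ]
[  0  1/4  21/4        -9  |     29/4 ]
[  0    0   -22         8  |       -8 ]
[  0    0     0  -2270/11  |  1676/11 ]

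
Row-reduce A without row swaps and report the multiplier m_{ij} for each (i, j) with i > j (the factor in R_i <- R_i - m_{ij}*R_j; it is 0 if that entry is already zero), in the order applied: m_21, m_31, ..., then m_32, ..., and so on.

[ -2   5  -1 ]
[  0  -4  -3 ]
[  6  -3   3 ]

multipliers: 0, -3, -3

Forward elimination:
R2: entry in column 1 is already 0 -> m_{21} = 0 (no row operation needed)
R3 <- R3 - (-3)*R1:  [  0  12   0 ]
R3 <- R3 - (-3)*R2:  [  0   0  -9 ]
Multipliers (in order of application): m_{21} = 0, m_{31} = -3, m_{32} = -3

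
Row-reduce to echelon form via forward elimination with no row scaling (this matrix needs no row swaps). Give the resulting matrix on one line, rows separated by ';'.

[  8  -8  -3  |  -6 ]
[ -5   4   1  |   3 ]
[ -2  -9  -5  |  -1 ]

Forward elimination:
R2 <- R2 - (-5/8)*R1:  [    0    -1  -7/8  -3/4 ]
R3 <- R3 - (-1/4)*R1:  [     0    -11  -23/4   -5/2 ]
R3 <- R3 - (11)*R2:  [    0     0  31/8  23/4 ]
Row echelon form:
[ 8  -8    -3  |    -6 ]
[ 0  -1  -7/8  |  -3/4 ]
[ 0   0  31/8  |  23/4 ]

REF = [8 -8 -3 -6; 0 -1 -7/8 -3/4; 0 0 31/8 23/4]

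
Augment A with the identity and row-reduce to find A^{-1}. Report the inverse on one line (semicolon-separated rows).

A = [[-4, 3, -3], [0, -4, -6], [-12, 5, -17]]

inverse = [-49/16 -9/8 15/16; -9/4 -1 3/4; 3/2 1/2 -1/2]

Gauss-Jordan on [A | I]:
R1 <- (1/-4)*R1:  [    1  -3/4   3/4  |  -1/4     0     0 ]
R3 <- R3 - (-12)*R1:  [  0  -4  -8  |  -3   0   1 ]
R2 <- (1/-4)*R2:  [    0     1   3/2  |     0  -1/4     0 ]
R1 <- R1 - (-3/4)*R2:  [     1      0   15/8  |   -1/4  -3/16      0 ]
R3 <- R3 - (-4)*R2:  [  0   0  -2  |  -3  -1   1 ]
R3 <- (1/-2)*R3:  [    0     0     1  |   3/2   1/2  -1/2 ]
R1 <- R1 - (15/8)*R3:  [      1       0       0  |  -49/16    -9/8   15/16 ]
R2 <- R2 - (3/2)*R3:  [    0     1     0  |  -9/4    -1   3/4 ]
Right block of [I | A^{-1}] is the inverse:
[ -49/16  -9/8  15/16 ]
[   -9/4    -1    3/4 ]
[    3/2   1/2   -1/2 ]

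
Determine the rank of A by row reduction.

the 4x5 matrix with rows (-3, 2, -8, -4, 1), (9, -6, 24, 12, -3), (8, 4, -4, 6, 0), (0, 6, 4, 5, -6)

rank(A) = 3

Row reduction:
R2 <- R2 - (-3)*R1:  [ 0  0  0  0  0 ]
R3 <- R3 - (-8/3)*R1:  [     0   28/3  -76/3  -14/3    8/3 ]
R2 <-> R3   (pivot in column 2 was zero)
[ -3     2     -8     -4    1 ]
[  0  28/3  -76/3  -14/3  8/3 ]
[  0     0      0      0    0 ]
[  0     6      4      5   -6 ]
R4 <- R4 - (9/14)*R2:  [     0      0  142/7      8  -54/7 ]
R3 <-> R4   (pivot in column 3 was zero)
[ -3     2     -8     -4      1 ]
[  0  28/3  -76/3  -14/3    8/3 ]
[  0     0  142/7      8  -54/7 ]
[  0     0      0      0      0 ]
Row echelon form:
[ -3     2     -8     -4      1 ]
[  0  28/3  -76/3  -14/3    8/3 ]
[  0     0  142/7      8  -54/7 ]
[  0     0      0      0      0 ]
Nonzero rows / pivot columns: 3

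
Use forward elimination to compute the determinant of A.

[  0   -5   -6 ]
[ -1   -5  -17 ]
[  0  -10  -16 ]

det(A) = 20

Forward elimination:
R1 <-> R2   (pivot in column 1 was zero)
[ -1   -5  -17 ]
[  0   -5   -6 ]
[  0  -10  -16 ]
R3 <- R3 - (2)*R2:  [  0   0  -4 ]
Upper-triangular form:
[ -1  -5  -17 ]
[  0  -5   -6 ]
[  0   0   -4 ]
det(A) = (-1)^1 * (-1) * (-5) * (-4) = 20  (1 row swap -> sign -1)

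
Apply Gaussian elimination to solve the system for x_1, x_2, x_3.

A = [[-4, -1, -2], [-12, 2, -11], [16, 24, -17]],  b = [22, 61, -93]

Forward elimination on [A|b]:
R2 <- R2 - (3)*R1:  [  0   5  -5  -5 ]
R3 <- R3 - (-4)*R1:  [   0   20  -25   -5 ]
R3 <- R3 - (4)*R2:  [  0   0  -5  15 ]
Row echelon form:
[ -4  -1  -2  |  22 ]
[  0   5  -5  |  -5 ]
[  0   0  -5  |  15 ]
Back-substitution:
x_3 = (15) / -5 = -3
x_2 = (-5 - (-5)*(-3)) / 5 = -4
x_1 = (22 - (-1)*(-4) - (-2)*(-3)) / -4 = -3

(-3, -4, -3)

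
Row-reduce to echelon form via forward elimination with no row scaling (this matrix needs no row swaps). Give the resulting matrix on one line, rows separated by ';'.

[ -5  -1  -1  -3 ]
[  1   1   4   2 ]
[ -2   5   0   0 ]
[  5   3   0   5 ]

REF = [-5 -1 -1 -3; 0 4/5 19/5 7/5; 0 0 -101/4 -33/4; 0 0 0 195/101]

Forward elimination:
R2 <- R2 - (-1/5)*R1:  [    0   4/5  19/5   7/5 ]
R3 <- R3 - (2/5)*R1:  [    0  27/5   2/5   6/5 ]
R4 <- R4 - (-1)*R1:  [  0   2  -1   2 ]
R3 <- R3 - (27/4)*R2:  [      0       0  -101/4   -33/4 ]
R4 <- R4 - (5/2)*R2:  [     0      0  -21/2   -3/2 ]
R4 <- R4 - (42/101)*R3:  [       0        0        0  195/101 ]
Row echelon form:
[ -5   -1      -1       -3 ]
[  0  4/5    19/5      7/5 ]
[  0    0  -101/4    -33/4 ]
[  0    0       0  195/101 ]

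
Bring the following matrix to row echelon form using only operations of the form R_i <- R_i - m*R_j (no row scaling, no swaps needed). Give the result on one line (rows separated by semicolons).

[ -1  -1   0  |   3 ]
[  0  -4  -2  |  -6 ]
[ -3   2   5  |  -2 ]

REF = [-1 -1 0 3; 0 -4 -2 -6; 0 0 5/2 -37/2]

Forward elimination:
R3 <- R3 - (3)*R1:  [   0    5    5  -11 ]
R3 <- R3 - (-5/4)*R2:  [     0      0    5/2  -37/2 ]
Row echelon form:
[ -1  -1    0  |      3 ]
[  0  -4   -2  |     -6 ]
[  0   0  5/2  |  -37/2 ]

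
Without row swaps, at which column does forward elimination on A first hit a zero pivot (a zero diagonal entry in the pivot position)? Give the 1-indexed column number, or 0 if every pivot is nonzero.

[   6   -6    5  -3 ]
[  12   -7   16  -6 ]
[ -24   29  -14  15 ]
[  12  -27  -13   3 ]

Naive forward elimination:
R2 <- R2 - (2)*R1:  [ 0  5  6  0 ]
R3 <- R3 - (-4)*R1:  [ 0  5  6  3 ]
R4 <- R4 - (2)*R1:  [   0  -15  -23    9 ]
R3 <- R3 - (1)*R2:  [ 0  0  0  3 ]
R4 <- R4 - (-3)*R2:  [  0   0  -5   9 ]
Matrix at this point:
[ 6  -6   5  -3 ]
[ 0   5   6   0 ]
[ 0   0   0   3 ]
[ 0   0  -5   9 ]
Pivot entry (3,3) is zero but row 4 has -5 in column 3 -> naive elimination stops; a row interchange (e.g. R3 <-> R4) would be required here.

first zero-pivot column = 3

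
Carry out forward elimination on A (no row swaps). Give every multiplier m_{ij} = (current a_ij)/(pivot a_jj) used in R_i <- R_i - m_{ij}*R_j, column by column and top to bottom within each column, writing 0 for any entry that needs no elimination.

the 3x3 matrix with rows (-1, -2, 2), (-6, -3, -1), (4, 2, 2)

Forward elimination:
R2 <- R2 - (6)*R1:  [   0    9  -13 ]
R3 <- R3 - (-4)*R1:  [  0  -6  10 ]
R3 <- R3 - (-2/3)*R2:  [   0    0  4/3 ]
Multipliers (in order of application): m_{21} = 6, m_{31} = -4, m_{32} = -2/3

multipliers: 6, -4, -2/3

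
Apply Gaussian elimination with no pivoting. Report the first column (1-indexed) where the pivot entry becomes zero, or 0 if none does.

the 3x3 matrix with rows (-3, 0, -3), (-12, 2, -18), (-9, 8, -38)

Naive forward elimination:
R2 <- R2 - (4)*R1:  [  0   2  -6 ]
R3 <- R3 - (3)*R1:  [   0    8  -29 ]
R3 <- R3 - (4)*R2:  [  0   0  -5 ]
All pivots nonzero; naive elimination completes without hitting a zero pivot.

first zero-pivot column = 0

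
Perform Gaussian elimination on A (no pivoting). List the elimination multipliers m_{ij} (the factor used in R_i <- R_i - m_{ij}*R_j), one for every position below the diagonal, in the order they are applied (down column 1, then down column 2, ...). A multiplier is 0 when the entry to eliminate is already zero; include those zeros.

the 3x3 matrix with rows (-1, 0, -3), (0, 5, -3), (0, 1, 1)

Forward elimination:
R2: entry in column 1 is already 0 -> m_{21} = 0 (no row operation needed)
R3: entry in column 1 is already 0 -> m_{31} = 0 (no row operation needed)
R3 <- R3 - (1/5)*R2:  [   0    0  8/5 ]
Multipliers (in order of application): m_{21} = 0, m_{31} = 0, m_{32} = 1/5

multipliers: 0, 0, 1/5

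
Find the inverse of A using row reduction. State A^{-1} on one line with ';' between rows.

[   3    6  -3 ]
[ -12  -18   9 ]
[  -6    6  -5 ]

inverse = [-1 -1/3 0; 19/6 11/12 -1/4; 5 3/2 -1/2]

Gauss-Jordan on [A | I]:
R1 <- (1/3)*R1:  [   1    2   -1  |  1/3    0    0 ]
R2 <- R2 - (-12)*R1:  [  0   6  -3  |   4   1   0 ]
R3 <- R3 - (-6)*R1:  [   0   18  -11  |    2    0    1 ]
R2 <- (1/6)*R2:  [    0     1  -1/2  |   2/3   1/6     0 ]
R1 <- R1 - (2)*R2:  [    1     0     0  |    -1  -1/3     0 ]
R3 <- R3 - (18)*R2:  [   0    0   -2  |  -10   -3    1 ]
R3 <- (1/-2)*R3:  [    0     0     1  |     5   3/2  -1/2 ]
R2 <- R2 - (-1/2)*R3:  [     0      1      0  |   19/6  11/12   -1/4 ]
Right block of [I | A^{-1}] is the inverse:
[   -1   -1/3     0 ]
[ 19/6  11/12  -1/4 ]
[    5    3/2  -1/2 ]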